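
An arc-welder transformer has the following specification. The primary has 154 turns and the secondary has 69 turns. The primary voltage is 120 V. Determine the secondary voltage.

V_s/V_p = N_s/N_p, so V_s = 120 × 69/154 = 53.8 V.

V_s ≈ 53.8 V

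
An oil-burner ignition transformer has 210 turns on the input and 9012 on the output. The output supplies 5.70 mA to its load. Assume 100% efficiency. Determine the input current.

I_in ≈ 0.245 A

For an ideal transformer I_in/I_out = N_out/N_in, so I_in = 0.00570 × 9012/210 = 0.245 A.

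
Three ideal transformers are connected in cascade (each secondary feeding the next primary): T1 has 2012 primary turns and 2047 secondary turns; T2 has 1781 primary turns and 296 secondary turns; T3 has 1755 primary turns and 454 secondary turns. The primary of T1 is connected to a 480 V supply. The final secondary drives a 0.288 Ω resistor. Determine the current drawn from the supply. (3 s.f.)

I_supply ≈ 3.19 A

Secondary of T1: V = 480.00 × 2047/2012 = 488.35 V.
Secondary of T2: V = 488.35 × 296/1781 = 81.163 V.
Secondary of T3: V = 81.163 × 454/1755 = 20.996 V.
I_load = 20.996/0.288 = 72.903 A, so P_out = 20.996 × 72.903 = 1530.7 W.
All ideal ⇒ P_in = P_out, so I_supply = 1530.7/480 = 3.19 A.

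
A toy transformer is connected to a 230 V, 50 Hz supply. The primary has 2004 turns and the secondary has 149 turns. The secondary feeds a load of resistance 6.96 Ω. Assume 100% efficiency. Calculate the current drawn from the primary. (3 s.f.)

I_p ≈ 0.183 A

V_s = V_p × N_s/N_p = 230 × 149/2004 = 17.101 V.
I_s = V_s/R = 17.101/6.96 = 2.4570 A.
For an ideal transformer I_p N_p = I_s N_s, so I_p = 2.4570 × 149/2004 = 0.183 A.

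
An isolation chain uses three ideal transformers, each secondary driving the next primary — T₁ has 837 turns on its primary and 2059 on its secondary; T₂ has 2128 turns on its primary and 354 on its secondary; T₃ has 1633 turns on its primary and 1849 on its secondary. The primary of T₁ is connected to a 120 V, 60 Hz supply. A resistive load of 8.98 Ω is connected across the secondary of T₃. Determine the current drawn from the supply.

Secondary of T₁: V = 120.00 × 2059/837 = 295.20 V.
Secondary of T₂: V = 295.20 × 354/2128 = 49.107 V.
Secondary of T₃: V = 49.107 × 1849/1633 = 55.603 V.
I_load = 55.603/8.98 = 6.1918 A, so P_out = 55.603 × 6.1918 = 344.28 W.
All ideal ⇒ P_in = P_out, so I_supply = 344.28/120 = 2.87 A.

I_supply ≈ 2.87 A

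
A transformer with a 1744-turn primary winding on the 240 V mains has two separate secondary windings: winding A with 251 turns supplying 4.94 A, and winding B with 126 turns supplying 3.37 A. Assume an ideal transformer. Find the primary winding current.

I_p ≈ 0.954 A

V_A = 240 × 251/1744 = 34.541 V; V_B = 240 × 126/1744 = 17.339 V.
P_out = V_A I_A + V_B I_B = 34.541×4.94 + 17.339×3.37 = 170.63 + 58.434 = 229.07 W.
Ideal ⇒ P_in = P_out, so I_p = P_out/V_p = 229.07/240 = 0.954 A.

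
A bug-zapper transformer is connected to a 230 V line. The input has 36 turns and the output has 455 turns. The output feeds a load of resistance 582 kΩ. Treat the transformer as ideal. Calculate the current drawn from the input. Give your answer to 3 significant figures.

V_out = V_in × N_out/N_in = 230 × 455/36 = 2906.9 V.
I_out = V_out/R = 2906.9/582000 = 0.0049947 A.
For an ideal transformer I_in N_in = I_out N_out, so I_in = 0.0049947 × 455/36 = 0.0631 A.

I_in ≈ 0.0631 A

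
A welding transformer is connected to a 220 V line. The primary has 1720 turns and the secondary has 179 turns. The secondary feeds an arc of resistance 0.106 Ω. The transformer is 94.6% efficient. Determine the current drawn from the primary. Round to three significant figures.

I_p ≈ 23.8 A

V_s = 220 × 179/1720 = 22.895 V.
I_s = V_s/R = 22.895/0.106 = 215.99 A.
P_out = V_s I_s = 22.895 × 215.99 = 4945.3 W.
P_in = P_out/η = 4945.3/0.946 = 5227.5 W.
I_p = P_in/V_p = 5227.5/220 = 23.8 A.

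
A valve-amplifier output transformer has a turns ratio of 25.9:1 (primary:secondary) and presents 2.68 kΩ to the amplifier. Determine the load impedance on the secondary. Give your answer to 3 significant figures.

Z_s ≈ 4.00 Ω

Z_s = Z_p/(N_p/N_s)² = 2680/25.9² = 4.00 Ω.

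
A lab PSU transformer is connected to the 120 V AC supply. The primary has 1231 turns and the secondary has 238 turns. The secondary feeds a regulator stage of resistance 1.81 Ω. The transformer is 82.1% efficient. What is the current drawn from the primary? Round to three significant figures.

V_s = 120 × 238/1231 = 23.201 V.
I_s = V_s/R = 23.201/1.81 = 12.818 A.
P_out = V_s I_s = 23.201 × 12.818 = 297.39 W.
P_in = P_out/η = 297.39/0.821 = 362.23 W.
I_p = P_in/V_p = 362.23/120 = 3.02 A.

I_p ≈ 3.02 A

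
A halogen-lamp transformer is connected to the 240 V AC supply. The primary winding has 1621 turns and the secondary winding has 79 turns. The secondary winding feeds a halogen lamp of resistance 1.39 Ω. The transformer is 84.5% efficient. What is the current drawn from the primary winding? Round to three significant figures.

I_p ≈ 0.485 A

V_s = 240 × 79/1621 = 11.696 V.
I_s = V_s/R = 11.696/1.39 = 8.4147 A.
P_out = V_s I_s = 11.696 × 8.4147 = 98.423 W.
P_in = P_out/η = 98.423/0.845 = 116.48 W.
I_p = P_in/V_p = 116.48/240 = 0.485 A.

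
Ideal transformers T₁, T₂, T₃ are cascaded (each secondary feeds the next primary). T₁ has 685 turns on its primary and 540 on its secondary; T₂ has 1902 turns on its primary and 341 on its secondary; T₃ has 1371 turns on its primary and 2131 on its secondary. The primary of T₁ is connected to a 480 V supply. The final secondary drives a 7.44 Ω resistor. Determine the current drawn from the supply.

I_supply ≈ 3.11 A

Secondary of T₁: V = 480.00 × 540/685 = 378.39 V.
Secondary of T₂: V = 378.39 × 341/1902 = 67.840 V.
Secondary of T₃: V = 67.840 × 2131/1371 = 105.45 V.
I_load = 105.45/7.44 = 14.173 A, so P_out = 105.45 × 14.173 = 1494.5 W.
All ideal ⇒ P_in = P_out, so I_supply = 1494.5/480 = 3.11 A.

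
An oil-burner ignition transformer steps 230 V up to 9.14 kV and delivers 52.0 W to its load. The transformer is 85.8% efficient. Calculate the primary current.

I_p ≈ 0.264 A

P_in = P_out/η = 52.0/0.858 = 60.606 W.
I_p = P_in/V_p = 60.606/230 = 0.264 A.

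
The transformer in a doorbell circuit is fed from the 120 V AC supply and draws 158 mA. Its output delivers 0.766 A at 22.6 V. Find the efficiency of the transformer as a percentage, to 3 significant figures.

η ≈ 91.3%

P_in = 120 × 0.158 = 18.9600 W.
P_out = 22.6 × 0.766 = 17.3116 W.
η = P_out/P_in = 17.3116/18.9600 = 0.913.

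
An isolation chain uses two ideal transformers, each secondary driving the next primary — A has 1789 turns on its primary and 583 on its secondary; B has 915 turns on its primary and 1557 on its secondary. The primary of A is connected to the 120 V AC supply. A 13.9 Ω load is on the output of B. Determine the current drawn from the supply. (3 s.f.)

After A: V = 120.00 × 583/1789 = 39.106 V.
After B: V = 39.106 × 1557/915 = 66.544 V.
I_load = 66.544/13.9 = 4.7873 A, so P_out = 66.544 × 4.7873 = 318.57 W.
All ideal ⇒ P_in = P_out, so I_supply = 318.57/120 = 2.65 A.

I_supply ≈ 2.65 A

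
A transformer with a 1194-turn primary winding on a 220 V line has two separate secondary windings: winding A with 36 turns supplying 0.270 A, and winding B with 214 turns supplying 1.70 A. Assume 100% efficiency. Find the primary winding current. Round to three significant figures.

I_p ≈ 0.313 A

V_A = 220 × 36/1194 = 6.6332 V; V_B = 220 × 214/1194 = 39.430 V.
P_out = V_A I_A + V_B I_B = 6.6332×0.270 + 39.430×1.70 = 1.7910 + 67.032 = 68.823 W.
Ideal ⇒ P_in = P_out, so I_p = P_out/V_p = 68.823/220 = 0.313 A.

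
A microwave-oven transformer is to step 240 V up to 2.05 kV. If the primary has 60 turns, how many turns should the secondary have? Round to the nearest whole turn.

N_s/N_p = V_s/V_p, so N_s = 60 × 2050/240 = 512.5 ≈ 512 turns.

N_s = 512 turns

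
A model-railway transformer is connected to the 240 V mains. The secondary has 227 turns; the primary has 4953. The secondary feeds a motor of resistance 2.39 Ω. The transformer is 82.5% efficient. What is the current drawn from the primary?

I_p ≈ 0.256 A

V_s = 240 × 227/4953 = 10.999 V.
I_s = V_s/R = 10.999/2.39 = 4.6023 A.
P_out = V_s I_s = 10.999 × 4.6023 = 50.622 W.
P_in = P_out/η = 50.622/0.825 = 61.360 W.
I_p = P_in/V_p = 61.360/240 = 0.256 A.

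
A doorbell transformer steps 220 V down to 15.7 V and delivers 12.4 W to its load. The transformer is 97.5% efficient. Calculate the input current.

I_in ≈ 0.0578 A

P_in = P_out/η = 12.4/0.975 = 12.718 W.
I_in = P_in/V_in = 12.718/220 = 0.0578 A.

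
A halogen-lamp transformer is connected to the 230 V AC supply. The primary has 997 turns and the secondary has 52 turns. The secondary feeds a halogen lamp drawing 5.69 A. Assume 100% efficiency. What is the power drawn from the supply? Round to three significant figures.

I_p = I_s × N_s/N_p = 5.69 × 52/997 = 0.29677 A.
P = V_p I_p = 230 × 0.29677 = 68.3 W.

P ≈ 68.3 W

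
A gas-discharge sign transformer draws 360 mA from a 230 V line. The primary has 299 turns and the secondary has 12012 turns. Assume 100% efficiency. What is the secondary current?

I_s/I_p = N_p/N_s, so I_s = 0.360 × 299/12012 = 0.00896 A.

I_s ≈ 0.00896 A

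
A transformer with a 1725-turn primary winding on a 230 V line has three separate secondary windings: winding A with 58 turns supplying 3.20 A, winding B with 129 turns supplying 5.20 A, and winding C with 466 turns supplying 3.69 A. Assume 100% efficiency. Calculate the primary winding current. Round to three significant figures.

I_p ≈ 1.49 A

V_A = 230 × 58/1725 = 7.7333 V; V_B = 230 × 129/1725 = 17.200 V; V_C = 230 × 466/1725 = 62.133 V.
P_out = V_A I_A + V_B I_B + V_C I_C = 7.7333×3.20 + 17.200×5.20 + 62.133×3.69 = 24.747 + 89.440 + 229.27 = 343.46 W.
Ideal ⇒ P_in = P_out, so I_p = P_out/V_p = 343.46/230 = 1.49 A.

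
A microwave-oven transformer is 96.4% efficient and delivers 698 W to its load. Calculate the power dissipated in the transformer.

P_loss ≈ 26.1 W

P_in = P_out/η = 698/0.964 = 724.066 W.
P_loss = P_in − P_out = 724.066 − 698 = 26.1 W.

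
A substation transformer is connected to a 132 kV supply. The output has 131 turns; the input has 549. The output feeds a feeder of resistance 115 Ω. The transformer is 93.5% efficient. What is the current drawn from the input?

V_out = 132000 × 131/549 = 31497 V.
I_out = V_out/R = 31497/115 = 273.89 A.
P_out = V_out I_out = 31497 × 273.89 = 8.6268×10^6 W.
P_in = P_out/η = 8.6268×10^6/0.935 = 9.2265×10^6 W.
I_in = P_in/V_in = 9.2265×10^6/132000 = 69.9 A.

I_in ≈ 69.9 A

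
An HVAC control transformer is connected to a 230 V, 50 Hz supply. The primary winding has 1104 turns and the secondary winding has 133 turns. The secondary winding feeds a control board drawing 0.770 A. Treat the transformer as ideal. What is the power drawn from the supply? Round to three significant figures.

I_p = I_s × N_s/N_p = 0.770 × 133/1104 = 0.092763 A.
P = V_p I_p = 230 × 0.092763 = 21.3 W.

P ≈ 21.3 W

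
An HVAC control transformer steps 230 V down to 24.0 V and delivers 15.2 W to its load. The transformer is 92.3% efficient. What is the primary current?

I_p ≈ 0.0716 A

P_in = P_out/η = 15.2/0.923 = 16.468 W.
I_p = P_in/V_p = 16.468/230 = 0.0716 A.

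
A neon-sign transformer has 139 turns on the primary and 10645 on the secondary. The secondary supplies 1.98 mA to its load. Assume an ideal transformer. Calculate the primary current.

I_p ≈ 0.152 A

For an ideal transformer I_p/I_s = N_s/N_p, so I_p = 0.00198 × 10645/139 = 0.152 A.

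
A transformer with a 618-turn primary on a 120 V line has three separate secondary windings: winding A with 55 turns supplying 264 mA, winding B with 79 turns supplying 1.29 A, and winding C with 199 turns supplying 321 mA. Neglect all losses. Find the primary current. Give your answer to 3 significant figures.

I_p ≈ 0.292 A

V_A = 120 × 55/618 = 10.680 V; V_B = 120 × 79/618 = 15.340 V; V_C = 120 × 199/618 = 38.641 V.
P_out = V_A I_A + V_B I_B + V_C I_C = 10.680×0.264 + 15.340×1.29 + 38.641×0.321 = 2.8194 + 19.788 + 12.404 = 35.011 W.
Ideal ⇒ P_in = P_out, so I_p = P_out/V_p = 35.011/120 = 0.292 A.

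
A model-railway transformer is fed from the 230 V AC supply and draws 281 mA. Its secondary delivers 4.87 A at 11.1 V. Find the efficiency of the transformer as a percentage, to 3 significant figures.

P_in = 230 × 0.281 = 64.6300 W.
P_out = 11.1 × 4.87 = 54.0570 W.
η = P_out/P_in = 54.0570/64.6300 = 0.836.

η ≈ 83.6%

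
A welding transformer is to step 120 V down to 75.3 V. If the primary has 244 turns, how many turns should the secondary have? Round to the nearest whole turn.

N_s = 153 turns

N_s/N_p = V_s/V_p, so N_s = 244 × 75.3/120 = 153.1 ≈ 153 turns.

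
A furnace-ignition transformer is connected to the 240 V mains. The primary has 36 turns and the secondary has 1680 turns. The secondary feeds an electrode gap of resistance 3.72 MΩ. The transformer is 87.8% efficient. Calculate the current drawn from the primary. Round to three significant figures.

V_s = 240 × 1680/36 = 11200 V.
I_s = V_s/R = 11200/(3.72×10^6) = 0.0030108 A.
P_out = V_s I_s = 11200 × 0.0030108 = 33.720 W.
P_in = P_out/η = 33.720/0.878 = 38.406 W.
I_p = P_in/V_p = 38.406/240 = 0.160 A.

I_p ≈ 0.160 A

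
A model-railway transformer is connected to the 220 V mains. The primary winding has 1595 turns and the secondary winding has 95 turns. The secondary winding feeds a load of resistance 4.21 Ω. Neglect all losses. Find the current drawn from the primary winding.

I_p ≈ 0.185 A

V_s = V_p × N_s/N_p = 220 × 95/1595 = 13.103 V.
I_s = V_s/R = 13.103/4.21 = 3.1125 A.
For an ideal transformer I_p N_p = I_s N_s, so I_p = 3.1125 × 95/1595 = 0.185 A.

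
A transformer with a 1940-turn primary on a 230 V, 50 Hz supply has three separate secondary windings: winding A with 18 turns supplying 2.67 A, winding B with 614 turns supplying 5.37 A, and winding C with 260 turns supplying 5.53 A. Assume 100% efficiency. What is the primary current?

I_p ≈ 2.47 A

V_A = 230 × 18/1940 = 2.1340 V; V_B = 230 × 614/1940 = 72.794 V; V_C = 230 × 260/1940 = 30.825 V.
P_out = V_A I_A + V_B I_B + V_C I_C = 2.1340×2.67 + 72.794×5.37 + 30.825×5.53 = 5.6978 + 390.90 + 170.46 = 567.06 W.
Ideal ⇒ P_in = P_out, so I_p = P_out/V_p = 567.06/230 = 2.47 A.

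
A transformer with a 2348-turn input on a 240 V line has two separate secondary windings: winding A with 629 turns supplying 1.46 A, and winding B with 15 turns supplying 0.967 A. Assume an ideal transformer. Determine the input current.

V_A = 240 × 629/2348 = 64.293 V; V_B = 240 × 15/2348 = 1.5332 V.
P_out = V_A I_A + V_B I_B = 64.293×1.46 + 1.5332×0.967 = 93.868 + 1.4826 = 95.350 W.
Ideal ⇒ P_in = P_out, so I_in = P_out/V_in = 95.350/240 = 0.397 A.

I_in ≈ 0.397 A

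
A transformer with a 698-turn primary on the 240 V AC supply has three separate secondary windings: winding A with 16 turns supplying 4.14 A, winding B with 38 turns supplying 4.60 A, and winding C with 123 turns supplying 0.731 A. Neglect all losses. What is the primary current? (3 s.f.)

V_A = 240 × 16/698 = 5.5014 V; V_B = 240 × 38/698 = 13.066 V; V_C = 240 × 123/698 = 42.292 V.
P_out = V_A I_A + V_B I_B + V_C I_C = 5.5014×4.14 + 13.066×4.60 + 42.292×0.731 = 22.776 + 60.103 + 30.916 = 113.79 W.
Ideal ⇒ P_in = P_out, so I_p = P_out/V_p = 113.79/240 = 0.474 A.

I_p ≈ 0.474 A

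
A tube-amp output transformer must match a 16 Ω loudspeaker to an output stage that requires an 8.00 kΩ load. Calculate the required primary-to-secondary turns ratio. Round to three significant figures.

Z_p/Z_s = (N_p/N_s)², so N_p/N_s = √(8000/16) = √500 = 22.4.

N_p/N_s ≈ 22.4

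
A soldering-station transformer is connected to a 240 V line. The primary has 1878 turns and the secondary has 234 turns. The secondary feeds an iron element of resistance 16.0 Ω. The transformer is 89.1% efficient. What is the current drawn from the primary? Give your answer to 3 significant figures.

V_s = 240 × 234/1878 = 29.904 V.
I_s = V_s/R = 29.904/16.0 = 1.8690 A.
P_out = V_s I_s = 29.904 × 1.8690 = 55.891 W.
P_in = P_out/η = 55.891/0.891 = 62.729 W.
I_p = P_in/V_p = 62.729/240 = 0.261 A.

I_p ≈ 0.261 A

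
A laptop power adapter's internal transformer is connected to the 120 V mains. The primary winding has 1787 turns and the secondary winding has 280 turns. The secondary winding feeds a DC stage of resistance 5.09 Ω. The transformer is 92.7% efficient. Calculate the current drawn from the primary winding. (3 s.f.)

I_p ≈ 0.624 A

V_s = 120 × 280/1787 = 18.802 V.
I_s = V_s/R = 18.802/5.09 = 3.6940 A.
P_out = V_s I_s = 18.802 × 3.6940 = 69.456 W.
P_in = P_out/η = 69.456/0.927 = 74.926 W.
I_p = P_in/V_p = 74.926/120 = 0.624 A.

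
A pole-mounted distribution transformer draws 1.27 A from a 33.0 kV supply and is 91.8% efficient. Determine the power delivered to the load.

P_out ≈ 38500 W

P_in = V_p I_p = 33000 × 1.27 = 41910 W.
P_out = η P_in = 0.918 × 41910 = 38500 W.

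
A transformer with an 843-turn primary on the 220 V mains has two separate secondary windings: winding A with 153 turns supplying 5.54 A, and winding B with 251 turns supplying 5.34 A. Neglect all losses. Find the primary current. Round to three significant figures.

V_A = 220 × 153/843 = 39.929 V; V_B = 220 × 251/843 = 65.504 V.
P_out = V_A I_A + V_B I_B = 39.929×5.54 + 65.504×5.34 = 221.21 + 349.79 = 571.00 W.
Ideal ⇒ P_in = P_out, so I_p = P_out/V_p = 571.00/220 = 2.60 A.

I_p ≈ 2.60 A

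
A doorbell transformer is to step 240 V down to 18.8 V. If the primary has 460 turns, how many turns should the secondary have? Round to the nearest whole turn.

N_s = 36 turns

N_s/N_p = V_s/V_p, so N_s = 460 × 18.8/240 = 36.0 ≈ 36 turns.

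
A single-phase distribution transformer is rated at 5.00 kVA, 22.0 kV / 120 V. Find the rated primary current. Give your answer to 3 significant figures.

I_p ≈ 0.227 A

I_p = S/V_p = 5000/22000 = 0.227 A.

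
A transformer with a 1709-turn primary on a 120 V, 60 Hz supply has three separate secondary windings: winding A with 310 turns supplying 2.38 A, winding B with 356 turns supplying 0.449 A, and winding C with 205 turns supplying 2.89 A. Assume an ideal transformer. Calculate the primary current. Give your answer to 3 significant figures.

I_p ≈ 0.872 A

V_A = 120 × 310/1709 = 21.767 V; V_B = 120 × 356/1709 = 24.997 V; V_C = 120 × 205/1709 = 14.394 V.
P_out = V_A I_A + V_B I_B + V_C I_C = 21.767×2.38 + 24.997×0.449 + 14.394×2.89 = 51.806 + 11.224 + 41.600 = 104.63 W.
Ideal ⇒ P_in = P_out, so I_p = P_out/V_p = 104.63/120 = 0.872 A.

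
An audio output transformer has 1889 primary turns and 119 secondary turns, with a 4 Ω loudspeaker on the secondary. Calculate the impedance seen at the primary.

Z_p ≈ 1010 Ω

Z_p = (N_p/N_s)² × Z_s = (1889/119)² × 4 = 1010 Ω.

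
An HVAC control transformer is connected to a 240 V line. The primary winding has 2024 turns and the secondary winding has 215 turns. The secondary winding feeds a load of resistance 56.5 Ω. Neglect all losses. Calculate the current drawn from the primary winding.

V_s = V_p × N_s/N_p = 240 × 215/2024 = 25.494 V.
I_s = V_s/R = 25.494/56.5 = 0.45122 A.
For an ideal transformer I_p N_p = I_s N_s, so I_p = 0.45122 × 215/2024 = 0.0479 A.

I_p ≈ 0.0479 A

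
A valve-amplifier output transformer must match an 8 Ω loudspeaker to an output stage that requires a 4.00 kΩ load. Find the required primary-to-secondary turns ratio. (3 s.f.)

N_p/N_s ≈ 22.4

Z_p/Z_s = (N_p/N_s)², so N_p/N_s = √(4000/8) = √500 = 22.4.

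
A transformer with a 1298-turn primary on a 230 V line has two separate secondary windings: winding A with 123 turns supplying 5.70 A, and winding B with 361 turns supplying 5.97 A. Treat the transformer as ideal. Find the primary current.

I_p ≈ 2.20 A

V_A = 230 × 123/1298 = 21.795 V; V_B = 230 × 361/1298 = 63.968 V.
P_out = V_A I_A + V_B I_B = 21.795×5.70 + 63.968×5.97 = 124.23 + 381.89 = 506.12 W.
Ideal ⇒ P_in = P_out, so I_p = P_out/V_p = 506.12/230 = 2.20 A.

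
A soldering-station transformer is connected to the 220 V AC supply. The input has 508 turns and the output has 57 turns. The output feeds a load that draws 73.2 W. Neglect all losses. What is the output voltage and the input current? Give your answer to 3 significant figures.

V_out = V_in × N_out/N_in = 220 × 57/508 = 24.685 V.
I_out = P/V_out = 73.2/24.685 = 2.9654 A.
I_in = I_out × N_out/N_in = 2.9654 × 57/508 = 0.333 A.

V_out ≈ 24.7 V, I_in ≈ 0.333 A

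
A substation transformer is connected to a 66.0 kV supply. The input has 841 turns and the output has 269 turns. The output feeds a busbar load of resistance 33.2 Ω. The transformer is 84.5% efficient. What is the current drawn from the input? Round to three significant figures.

V_out = 66000 × 269/841 = 21111 V.
I_out = V_out/R = 21111/33.2 = 635.86 A.
P_out = V_out I_out = 21111 × 635.86 = 1.3423×10^7 W.
P_in = P_out/η = 1.3423×10^7/0.845 = 1.5886×10^7 W.
I_in = P_in/V_in = 1.5886×10^7/66000 = 241 A.

I_in ≈ 241 A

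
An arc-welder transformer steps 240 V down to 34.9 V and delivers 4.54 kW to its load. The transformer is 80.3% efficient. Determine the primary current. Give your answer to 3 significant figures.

I_p ≈ 23.6 A

P_in = P_out/η = 4540/0.803 = 5653.8 W.
I_p = P_in/V_p = 5653.8/240 = 23.6 A.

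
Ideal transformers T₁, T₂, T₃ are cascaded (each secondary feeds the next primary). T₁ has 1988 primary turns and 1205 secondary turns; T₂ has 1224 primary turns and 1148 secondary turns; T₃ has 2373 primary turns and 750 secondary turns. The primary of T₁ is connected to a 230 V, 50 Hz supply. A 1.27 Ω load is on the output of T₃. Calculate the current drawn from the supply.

I_supply ≈ 5.85 A

Secondary of T₁: V = 230.00 × 1205/1988 = 139.41 V.
Secondary of T₂: V = 139.41 × 1148/1224 = 130.76 V.
Secondary of T₃: V = 130.76 × 750/2373 = 41.326 V.
I_load = 41.326/1.27 = 32.540 A, so P_out = 41.326 × 32.540 = 1344.7 W.
All ideal ⇒ P_in = P_out, so I_supply = 1344.7/230 = 5.85 A.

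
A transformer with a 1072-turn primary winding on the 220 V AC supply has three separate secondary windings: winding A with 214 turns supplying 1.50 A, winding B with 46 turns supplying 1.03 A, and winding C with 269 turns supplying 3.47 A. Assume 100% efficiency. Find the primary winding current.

I_p ≈ 1.21 A

V_A = 220 × 214/1072 = 43.918 V; V_B = 220 × 46/1072 = 9.4403 V; V_C = 220 × 269/1072 = 55.205 V.
P_out = V_A I_A + V_B I_B + V_C I_C = 43.918×1.50 + 9.4403×1.03 + 55.205×3.47 = 65.877 + 9.7235 + 191.56 = 267.16 W.
Ideal ⇒ P_in = P_out, so I_p = P_out/V_p = 267.16/220 = 1.21 A.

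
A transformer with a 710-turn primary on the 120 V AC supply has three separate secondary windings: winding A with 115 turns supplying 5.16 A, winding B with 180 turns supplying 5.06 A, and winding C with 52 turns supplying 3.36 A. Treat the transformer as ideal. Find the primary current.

V_A = 120 × 115/710 = 19.437 V; V_B = 120 × 180/710 = 30.423 V; V_C = 120 × 52/710 = 8.7887 V.
P_out = V_A I_A + V_B I_B + V_C I_C = 19.437×5.16 + 30.423×5.06 + 8.7887×3.36 = 100.29 + 153.94 + 29.530 = 283.76 W.
Ideal ⇒ P_in = P_out, so I_p = P_out/V_p = 283.76/120 = 2.36 A.

I_p ≈ 2.36 A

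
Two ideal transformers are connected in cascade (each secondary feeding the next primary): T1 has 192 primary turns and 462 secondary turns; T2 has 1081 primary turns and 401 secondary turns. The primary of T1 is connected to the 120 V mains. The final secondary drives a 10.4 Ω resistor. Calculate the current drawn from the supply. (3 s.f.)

I_supply ≈ 9.19 A

Secondary of T1: V = 120.00 × 462/192 = 288.75 V.
Secondary of T2: V = 288.75 × 401/1081 = 107.11 V.
I_load = 107.11/10.4 = 10.299 A, so P_out = 107.11 × 10.299 = 1103.2 W.
All ideal ⇒ P_in = P_out, so I_supply = 1103.2/120 = 9.19 A.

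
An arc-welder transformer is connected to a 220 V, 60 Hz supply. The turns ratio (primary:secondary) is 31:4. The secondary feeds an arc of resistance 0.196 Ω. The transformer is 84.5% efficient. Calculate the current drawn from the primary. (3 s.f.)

I_p ≈ 22.1 A

V_s = 220 × 4/31 = 28.387 V.
I_s = V_s/R = 28.387/0.196 = 144.83 A.
P_out = V_s I_s = 28.387 × 144.83 = 4111.4 W.
P_in = P_out/η = 4111.4/0.845 = 4865.5 W.
I_p = P_in/V_p = 4865.5/220 = 22.1 A.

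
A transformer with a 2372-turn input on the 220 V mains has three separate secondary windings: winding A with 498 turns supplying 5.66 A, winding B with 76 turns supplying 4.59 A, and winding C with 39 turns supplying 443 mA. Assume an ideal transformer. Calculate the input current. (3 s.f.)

V_A = 220 × 498/2372 = 46.189 V; V_B = 220 × 76/2372 = 7.0489 V; V_C = 220 × 39/2372 = 3.6172 V.
P_out = V_A I_A + V_B I_B + V_C I_C = 46.189×5.66 + 7.0489×4.59 + 3.6172×0.443 = 261.43 + 32.354 + 1.6024 = 295.39 W.
Ideal ⇒ P_in = P_out, so I_in = P_out/V_in = 295.39/220 = 1.34 A.

I_in ≈ 1.34 A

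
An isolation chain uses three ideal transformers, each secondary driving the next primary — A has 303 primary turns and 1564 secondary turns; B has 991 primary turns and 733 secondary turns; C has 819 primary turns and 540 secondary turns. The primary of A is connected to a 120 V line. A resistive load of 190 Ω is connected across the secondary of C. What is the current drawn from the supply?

Secondary of A: V = 120.00 × 1564/303 = 619.41 V.
Secondary of B: V = 619.41 × 733/991 = 458.15 V.
Secondary of C: V = 458.15 × 540/819 = 302.08 V.
I_load = 302.08/190 = 1.5899 A, so P_out = 302.08 × 1.5899 = 480.26 W.
All ideal ⇒ P_in = P_out, so I_supply = 480.26/120 = 4.00 A.

I_supply ≈ 4.00 A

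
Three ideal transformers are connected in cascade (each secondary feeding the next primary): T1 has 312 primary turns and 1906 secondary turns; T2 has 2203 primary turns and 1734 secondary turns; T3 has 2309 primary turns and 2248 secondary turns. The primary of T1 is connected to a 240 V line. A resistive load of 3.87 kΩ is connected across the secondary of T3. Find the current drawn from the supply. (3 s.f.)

Secondary of T1: V = 240.00 × 1906/312 = 1466.2 V.
Secondary of T2: V = 1466.2 × 1734/2203 = 1154.0 V.
Secondary of T3: V = 1154.0 × 2248/2309 = 1123.5 V.
I_load = 1123.5/3870 = 0.29032 A, so P_out = 1123.5 × 0.29032 = 326.18 W.
All ideal ⇒ P_in = P_out, so I_supply = 326.18/240 = 1.36 A.

I_supply ≈ 1.36 A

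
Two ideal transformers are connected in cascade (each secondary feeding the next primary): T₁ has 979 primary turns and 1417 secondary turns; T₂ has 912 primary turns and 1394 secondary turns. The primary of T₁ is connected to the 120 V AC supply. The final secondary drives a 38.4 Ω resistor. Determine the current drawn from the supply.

I_supply ≈ 15.3 A

Secondary of T₁: V = 120.00 × 1417/979 = 173.69 V.
Secondary of T₂: V = 173.69 × 1394/912 = 265.48 V.
I_load = 265.48/38.4 = 6.9136 A, so P_out = 265.48 × 6.9136 = 1835.4 W.
All ideal ⇒ P_in = P_out, so I_supply = 1835.4/120 = 15.3 A.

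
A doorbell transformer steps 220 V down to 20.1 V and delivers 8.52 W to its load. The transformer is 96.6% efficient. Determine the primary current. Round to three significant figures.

P_in = P_out/η = 8.52/0.966 = 8.8199 W.
I_p = P_in/V_p = 8.8199/220 = 0.0401 A.

I_p ≈ 0.0401 A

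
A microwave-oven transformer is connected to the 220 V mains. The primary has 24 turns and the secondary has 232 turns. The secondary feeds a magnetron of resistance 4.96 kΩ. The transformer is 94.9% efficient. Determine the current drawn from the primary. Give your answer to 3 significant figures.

I_p ≈ 4.37 A

V_s = 220 × 232/24 = 2126.7 V.
I_s = V_s/R = 2126.7/4960 = 0.42876 A.
P_out = V_s I_s = 2126.7 × 0.42876 = 911.84 W.
P_in = P_out/η = 911.84/0.949 = 960.84 W.
I_p = P_in/V_p = 960.84/220 = 4.37 A.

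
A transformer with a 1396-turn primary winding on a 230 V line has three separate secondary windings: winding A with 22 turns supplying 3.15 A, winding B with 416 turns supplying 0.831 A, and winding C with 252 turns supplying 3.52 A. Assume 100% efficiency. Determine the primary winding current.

V_A = 230 × 22/1396 = 3.6246 V; V_B = 230 × 416/1396 = 68.539 V; V_C = 230 × 252/1396 = 41.519 V.
P_out = V_A I_A + V_B I_B + V_C I_C = 3.6246×3.15 + 68.539×0.831 + 41.519×3.52 = 11.418 + 56.956 + 146.15 = 214.52 W.
Ideal ⇒ P_in = P_out, so I_p = P_out/V_p = 214.52/230 = 0.933 A.

I_p ≈ 0.933 A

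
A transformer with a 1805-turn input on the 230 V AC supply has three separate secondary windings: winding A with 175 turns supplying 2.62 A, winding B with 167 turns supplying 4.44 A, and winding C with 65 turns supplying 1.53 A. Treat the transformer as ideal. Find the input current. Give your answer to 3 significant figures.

V_A = 230 × 175/1805 = 22.299 V; V_B = 230 × 167/1805 = 21.280 V; V_C = 230 × 65/1805 = 8.2825 V.
P_out = V_A I_A + V_B I_B + V_C I_C = 22.299×2.62 + 21.280×4.44 + 8.2825×1.53 = 58.424 + 94.482 + 12.672 = 165.58 W.
Ideal ⇒ P_in = P_out, so I_in = P_out/V_in = 165.58/230 = 0.720 A.

I_in ≈ 0.720 A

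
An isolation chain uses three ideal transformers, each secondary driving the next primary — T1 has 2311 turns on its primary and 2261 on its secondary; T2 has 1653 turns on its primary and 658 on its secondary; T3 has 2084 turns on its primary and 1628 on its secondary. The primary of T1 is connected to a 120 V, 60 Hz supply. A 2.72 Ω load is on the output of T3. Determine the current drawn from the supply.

I_supply ≈ 4.08 A

After T1: V = 120.00 × 2261/2311 = 117.40 V.
After T2: V = 117.40 × 658/1653 = 46.734 V.
After T3: V = 46.734 × 1628/2084 = 36.508 V.
I_load = 36.508/2.72 = 13.422 A, so P_out = 36.508 × 13.422 = 490.02 W.
All ideal ⇒ P_in = P_out, so I_supply = 490.02/120 = 4.08 A.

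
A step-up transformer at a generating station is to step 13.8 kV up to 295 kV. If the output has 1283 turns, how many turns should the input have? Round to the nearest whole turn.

N_in = 60 turns

N_in/N_out = V_in/V_out, so N_in = 1283 × 13800/295000 = 60.0 ≈ 60 turns.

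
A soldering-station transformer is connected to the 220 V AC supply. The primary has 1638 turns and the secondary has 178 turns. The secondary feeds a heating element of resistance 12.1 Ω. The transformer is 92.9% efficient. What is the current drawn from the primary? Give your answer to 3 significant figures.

V_s = 220 × 178/1638 = 23.907 V.
I_s = V_s/R = 23.907/12.1 = 1.9758 A.
P_out = V_s I_s = 23.907 × 1.9758 = 47.236 W.
P_in = P_out/η = 47.236/0.929 = 50.846 W.
I_p = P_in/V_p = 50.846/220 = 0.231 A.

I_p ≈ 0.231 A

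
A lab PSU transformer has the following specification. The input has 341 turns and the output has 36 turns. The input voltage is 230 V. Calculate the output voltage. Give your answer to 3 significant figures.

V_out/V_in = N_out/N_in, so V_out = 230 × 36/341 = 24.3 V.

V_out ≈ 24.3 V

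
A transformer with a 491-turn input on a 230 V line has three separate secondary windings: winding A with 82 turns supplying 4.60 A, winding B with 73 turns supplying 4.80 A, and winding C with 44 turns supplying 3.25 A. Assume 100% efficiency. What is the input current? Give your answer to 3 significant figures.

V_A = 230 × 82/491 = 38.411 V; V_B = 230 × 73/491 = 34.196 V; V_C = 230 × 44/491 = 20.611 V.
P_out = V_A I_A + V_B I_B + V_C I_C = 38.411×4.60 + 34.196×4.80 + 20.611×3.25 = 176.69 + 164.14 + 66.986 = 407.82 W.
Ideal ⇒ P_in = P_out, so I_in = P_out/V_in = 407.82/230 = 1.77 A.

I_in ≈ 1.77 A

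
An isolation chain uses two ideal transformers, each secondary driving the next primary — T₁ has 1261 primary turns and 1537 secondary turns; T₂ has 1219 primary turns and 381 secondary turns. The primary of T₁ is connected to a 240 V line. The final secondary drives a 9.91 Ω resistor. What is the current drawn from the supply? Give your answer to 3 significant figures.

I_supply ≈ 3.51 A

Secondary of T₁: V = 240.00 × 1537/1261 = 292.53 V.
Secondary of T₂: V = 292.53 × 381/1219 = 91.431 V.
I_load = 91.431/9.91 = 9.2261 A, so P_out = 91.431 × 9.2261 = 843.55 W.
All ideal ⇒ P_in = P_out, so I_supply = 843.55/240 = 3.51 A.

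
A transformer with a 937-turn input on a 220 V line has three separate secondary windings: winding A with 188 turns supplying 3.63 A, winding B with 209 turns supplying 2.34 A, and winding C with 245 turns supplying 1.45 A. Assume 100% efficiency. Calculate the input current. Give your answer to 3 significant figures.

V_A = 220 × 188/937 = 44.141 V; V_B = 220 × 209/937 = 49.072 V; V_C = 220 × 245/937 = 57.524 V.
P_out = V_A I_A + V_B I_B + V_C I_C = 44.141×3.63 + 49.072×2.34 + 57.524×1.45 = 160.23 + 114.83 + 83.410 = 358.47 W.
Ideal ⇒ P_in = P_out, so I_in = P_out/V_in = 358.47/220 = 1.63 A.

I_in ≈ 1.63 A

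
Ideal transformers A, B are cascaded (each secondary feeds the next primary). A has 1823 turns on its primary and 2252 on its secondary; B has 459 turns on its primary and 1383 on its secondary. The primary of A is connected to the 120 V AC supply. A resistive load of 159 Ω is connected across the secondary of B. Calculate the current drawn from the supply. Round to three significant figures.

I_supply ≈ 10.5 A

After A: V = 120.00 × 2252/1823 = 148.24 V.
After B: V = 148.24 × 1383/459 = 446.66 V.
I_load = 446.66/159 = 2.8092 A, so P_out = 446.66 × 2.8092 = 1254.7 W.
All ideal ⇒ P_in = P_out, so I_supply = 1254.7/120 = 10.5 A.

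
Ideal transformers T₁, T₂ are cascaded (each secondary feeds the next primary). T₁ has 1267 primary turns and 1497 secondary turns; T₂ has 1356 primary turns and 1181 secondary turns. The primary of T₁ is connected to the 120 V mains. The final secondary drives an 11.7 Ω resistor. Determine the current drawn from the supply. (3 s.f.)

I_supply ≈ 10.9 A

After T₁: V = 120.00 × 1497/1267 = 141.78 V.
After T₂: V = 141.78 × 1181/1356 = 123.49 V.
I_load = 123.49/11.7 = 10.554 A, so P_out = 123.49 × 10.554 = 1303.3 W.
All ideal ⇒ P_in = P_out, so I_supply = 1303.3/120 = 10.9 A.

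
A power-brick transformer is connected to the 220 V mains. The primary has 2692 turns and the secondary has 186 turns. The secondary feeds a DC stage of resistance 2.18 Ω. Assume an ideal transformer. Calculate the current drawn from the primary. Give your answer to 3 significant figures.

I_p ≈ 0.482 A

V_s = V_p × N_s/N_p = 220 × 186/2692 = 15.201 V.
I_s = V_s/R = 15.201/2.18 = 6.9727 A.
For an ideal transformer I_p N_p = I_s N_s, so I_p = 6.9727 × 186/2692 = 0.482 A.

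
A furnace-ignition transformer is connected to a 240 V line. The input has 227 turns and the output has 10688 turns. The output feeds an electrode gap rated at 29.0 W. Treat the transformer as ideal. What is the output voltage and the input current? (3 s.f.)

V_out ≈ 11300 V, I_in ≈ 0.121 A

V_out = V_in × N_out/N_in = 240 × 10688/227 = 11300 V.
I_out = P/V_out = 29.0/11300 = 0.0025664 A.
I_in = I_out × N_out/N_in = 0.0025664 × 10688/227 = 0.121 A.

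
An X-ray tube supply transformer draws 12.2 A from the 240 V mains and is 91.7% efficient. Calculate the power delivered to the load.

P_in = V_p I_p = 240 × 12.2 = 2928.0 W.
P_out = η P_in = 0.917 × 2928.0 = 2680 W.

P_out ≈ 2680 W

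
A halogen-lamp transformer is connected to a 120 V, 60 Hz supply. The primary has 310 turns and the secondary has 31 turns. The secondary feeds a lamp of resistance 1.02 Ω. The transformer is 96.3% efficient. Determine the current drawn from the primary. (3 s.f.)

I_p ≈ 1.22 A

V_s = 120 × 31/310 = 12.000 V.
I_s = V_s/R = 12.000/1.02 = 11.765 A.
P_out = V_s I_s = 12.000 × 11.765 = 141.18 W.
P_in = P_out/η = 141.18/0.963 = 146.60 W.
I_p = P_in/V_p = 146.60/120 = 1.22 A.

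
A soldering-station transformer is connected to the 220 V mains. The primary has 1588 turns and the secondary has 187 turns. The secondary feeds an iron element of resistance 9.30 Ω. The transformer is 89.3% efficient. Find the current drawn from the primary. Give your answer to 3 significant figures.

V_s = 220 × 187/1588 = 25.907 V.
I_s = V_s/R = 25.907/9.30 = 2.7857 A.
P_out = V_s I_s = 25.907 × 2.7857 = 72.168 W.
P_in = P_out/η = 72.168/0.893 = 80.815 W.
I_p = P_in/V_p = 80.815/220 = 0.367 A.

I_p ≈ 0.367 A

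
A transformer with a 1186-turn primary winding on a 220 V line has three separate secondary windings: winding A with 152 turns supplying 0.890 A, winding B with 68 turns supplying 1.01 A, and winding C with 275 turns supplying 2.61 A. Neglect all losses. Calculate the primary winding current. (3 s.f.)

V_A = 220 × 152/1186 = 28.196 V; V_B = 220 × 68/1186 = 12.614 V; V_C = 220 × 275/1186 = 51.012 V.
P_out = V_A I_A + V_B I_B + V_C I_C = 28.196×0.890 + 12.614×1.01 + 51.012×2.61 = 25.094 + 12.740 + 133.14 = 170.97 W.
Ideal ⇒ P_in = P_out, so I_p = P_out/V_p = 170.97/220 = 0.777 A.

I_p ≈ 0.777 A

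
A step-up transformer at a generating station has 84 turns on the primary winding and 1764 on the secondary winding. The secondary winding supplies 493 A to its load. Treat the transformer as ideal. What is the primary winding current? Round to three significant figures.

For an ideal transformer I_p/I_s = N_s/N_p, so I_p = 493 × 1764/84 = 10400 A.

I_p ≈ 10400 A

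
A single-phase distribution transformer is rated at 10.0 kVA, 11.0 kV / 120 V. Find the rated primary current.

I_p ≈ 0.909 A

I_p = S/V_p = 10000/11000 = 0.909 A.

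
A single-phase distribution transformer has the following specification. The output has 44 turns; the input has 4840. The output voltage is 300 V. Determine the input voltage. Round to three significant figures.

V_in ≈ 33000 V

V_in/V_out = N_in/N_out, so V_in = 300 × 4840/44 = 33000 V.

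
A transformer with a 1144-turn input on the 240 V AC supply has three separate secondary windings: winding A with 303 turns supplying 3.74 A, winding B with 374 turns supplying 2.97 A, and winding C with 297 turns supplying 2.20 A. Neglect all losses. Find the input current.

V_A = 240 × 303/1144 = 63.566 V; V_B = 240 × 374/1144 = 78.462 V; V_C = 240 × 297/1144 = 62.308 V.
P_out = V_A I_A + V_B I_B + V_C I_C = 63.566×3.74 + 78.462×2.97 + 62.308×2.20 = 237.74 + 233.03 + 137.08 = 607.85 W.
Ideal ⇒ P_in = P_out, so I_in = P_out/V_in = 607.85/240 = 2.53 A.

I_in ≈ 2.53 A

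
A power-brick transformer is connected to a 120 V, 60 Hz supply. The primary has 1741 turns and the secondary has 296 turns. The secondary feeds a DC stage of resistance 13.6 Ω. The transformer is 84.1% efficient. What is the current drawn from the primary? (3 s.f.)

I_p ≈ 0.303 A

V_s = 120 × 296/1741 = 20.402 V.
I_s = V_s/R = 20.402/13.6 = 1.5002 A.
P_out = V_s I_s = 20.402 × 1.5002 = 30.606 W.
P_in = P_out/η = 30.606/0.841 = 36.393 W.
I_p = P_in/V_p = 36.393/120 = 0.303 A.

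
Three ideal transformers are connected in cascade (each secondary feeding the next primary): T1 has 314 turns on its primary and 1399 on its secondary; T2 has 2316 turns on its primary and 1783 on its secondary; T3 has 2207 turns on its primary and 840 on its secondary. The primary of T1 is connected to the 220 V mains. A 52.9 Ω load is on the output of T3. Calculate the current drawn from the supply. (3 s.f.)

I_supply ≈ 7.09 A

Secondary of T1: V = 220.00 × 1399/314 = 980.19 V.
Secondary of T2: V = 980.19 × 1783/2316 = 754.61 V.
Secondary of T3: V = 754.61 × 840/2207 = 287.21 V.
I_load = 287.21/52.9 = 5.4293 A, so P_out = 287.21 × 5.4293 = 1559.4 W.
All ideal ⇒ P_in = P_out, so I_supply = 1559.4/220 = 7.09 A.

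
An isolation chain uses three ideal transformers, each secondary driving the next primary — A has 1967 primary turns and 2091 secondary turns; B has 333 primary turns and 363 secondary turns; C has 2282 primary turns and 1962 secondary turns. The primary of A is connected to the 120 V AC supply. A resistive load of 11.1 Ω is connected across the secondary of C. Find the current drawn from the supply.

I_supply ≈ 10.7 A

Secondary of A: V = 120.00 × 2091/1967 = 127.56 V.
Secondary of B: V = 127.56 × 363/333 = 139.06 V.
Secondary of C: V = 139.06 × 1962/2282 = 119.56 V.
I_load = 119.56/11.1 = 10.771 A, so P_out = 119.56 × 10.771 = 1287.7 W.
All ideal ⇒ P_in = P_out, so I_supply = 1287.7/120 = 10.7 A.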